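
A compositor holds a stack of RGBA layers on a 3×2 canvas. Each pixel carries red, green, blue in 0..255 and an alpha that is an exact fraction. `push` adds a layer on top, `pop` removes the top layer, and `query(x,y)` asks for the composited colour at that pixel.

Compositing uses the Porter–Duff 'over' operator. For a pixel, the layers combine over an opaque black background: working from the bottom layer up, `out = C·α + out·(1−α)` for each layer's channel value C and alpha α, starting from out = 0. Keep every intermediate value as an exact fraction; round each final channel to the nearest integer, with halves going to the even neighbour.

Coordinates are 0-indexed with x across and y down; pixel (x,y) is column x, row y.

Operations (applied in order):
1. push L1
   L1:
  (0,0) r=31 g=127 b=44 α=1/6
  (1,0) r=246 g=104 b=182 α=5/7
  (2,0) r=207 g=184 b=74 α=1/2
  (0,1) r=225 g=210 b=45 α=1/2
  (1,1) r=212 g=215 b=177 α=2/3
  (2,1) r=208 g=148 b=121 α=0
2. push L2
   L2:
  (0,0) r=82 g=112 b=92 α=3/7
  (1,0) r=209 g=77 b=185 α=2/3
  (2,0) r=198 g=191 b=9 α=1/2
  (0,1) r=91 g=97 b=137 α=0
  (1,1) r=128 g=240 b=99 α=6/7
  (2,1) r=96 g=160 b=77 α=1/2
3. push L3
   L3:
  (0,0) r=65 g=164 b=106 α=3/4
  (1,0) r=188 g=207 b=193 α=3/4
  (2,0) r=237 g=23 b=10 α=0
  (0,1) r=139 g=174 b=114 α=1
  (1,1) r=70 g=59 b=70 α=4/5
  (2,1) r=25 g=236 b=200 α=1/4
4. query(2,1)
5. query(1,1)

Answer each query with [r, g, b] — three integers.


(2,1) stack=L1,L2,L3; from [0,0,0]:
after L1 α=0: [0, 0, 0]
after L2 α=1/2: [48, 80, 77/2]
after L3 α=1/4: [169/4, 119, 631/8]
= [42, 119, 79]

query (1,1) [L1,L2,L3] — begin 0,0,0
+L1 (α=2/3) → [424/3, 430/3, 118]
+L2 (α=6/7) → [2728/21, 4750/21, 712/7]
+L3 (α=4/5) → [8608/105, 9706/105, 2672/35]
→ [82, 92, 76]


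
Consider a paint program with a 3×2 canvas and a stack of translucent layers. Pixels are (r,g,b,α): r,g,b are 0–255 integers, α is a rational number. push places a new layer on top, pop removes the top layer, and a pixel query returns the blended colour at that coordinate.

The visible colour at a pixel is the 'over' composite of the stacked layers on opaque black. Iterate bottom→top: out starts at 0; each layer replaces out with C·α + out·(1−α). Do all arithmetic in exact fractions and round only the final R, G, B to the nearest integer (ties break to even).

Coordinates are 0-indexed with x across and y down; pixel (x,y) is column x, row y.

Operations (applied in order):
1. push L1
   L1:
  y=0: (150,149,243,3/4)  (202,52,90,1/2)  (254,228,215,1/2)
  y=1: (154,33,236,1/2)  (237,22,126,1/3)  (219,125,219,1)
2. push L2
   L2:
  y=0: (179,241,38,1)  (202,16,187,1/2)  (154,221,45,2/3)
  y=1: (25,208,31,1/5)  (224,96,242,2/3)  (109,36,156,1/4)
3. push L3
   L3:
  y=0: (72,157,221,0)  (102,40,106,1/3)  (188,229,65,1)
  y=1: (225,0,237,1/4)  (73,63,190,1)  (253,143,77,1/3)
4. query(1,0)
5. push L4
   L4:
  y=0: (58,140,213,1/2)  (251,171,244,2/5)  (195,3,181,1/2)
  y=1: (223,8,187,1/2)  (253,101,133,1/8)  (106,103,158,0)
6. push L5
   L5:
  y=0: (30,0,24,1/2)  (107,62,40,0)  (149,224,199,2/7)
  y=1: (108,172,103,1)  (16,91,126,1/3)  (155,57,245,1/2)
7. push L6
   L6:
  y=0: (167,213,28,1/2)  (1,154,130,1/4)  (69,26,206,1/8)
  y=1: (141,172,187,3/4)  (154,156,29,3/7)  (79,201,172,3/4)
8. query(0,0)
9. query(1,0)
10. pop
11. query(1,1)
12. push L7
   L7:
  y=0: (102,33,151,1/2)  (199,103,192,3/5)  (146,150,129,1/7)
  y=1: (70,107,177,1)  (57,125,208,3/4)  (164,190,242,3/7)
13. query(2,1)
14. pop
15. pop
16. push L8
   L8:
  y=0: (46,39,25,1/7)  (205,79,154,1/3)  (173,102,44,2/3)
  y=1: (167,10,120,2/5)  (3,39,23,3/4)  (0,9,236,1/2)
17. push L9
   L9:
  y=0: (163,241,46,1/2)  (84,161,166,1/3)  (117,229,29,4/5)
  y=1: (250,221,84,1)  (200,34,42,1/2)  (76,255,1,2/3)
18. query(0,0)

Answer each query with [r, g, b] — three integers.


at x=1,y=0 over L1,L2,L3:
+L1 (α=1/2) → [101, 26, 45]
+L2 (α=1/2) → [303/2, 21, 116]
+L3 (α=1/3) → [135, 82/3, 338/3]
rounded: [135, 27, 113]

at x=0,y=0 over L1,L2,L3,L4,L5,L6:
L1 α=3/4: [225/2, 447/4, 729/4]
L2 α=1: [179, 241, 38]
L3 α=0: [179, 241, 38]
L4 α=1/2: [237/2, 381/2, 251/2]
L5 α=1/2: [297/4, 381/4, 299/4]
L6 α=1/2: [965/8, 1233/8, 411/8]
= [121, 154, 51]

at x=1,y=0 over L1,L2,L3,L4,L5,L6:
+L1 (α=1/2) → [101, 26, 45]
+L2 (α=1/2) → [303/2, 21, 116]
+L3 (α=1/3) → [135, 82/3, 338/3]
+L4 (α=2/5) → [907/5, 424/5, 826/5]
+L5 (α=0) → [907/5, 424/5, 826/5]
+L6 (α=1/4) → [1363/10, 1021/10, 782/5]
= [136, 102, 156]

(1,1) stack=L1,L2,L3,L4,L5; from [0,0,0]:
after L1 α=1/3: [79, 22/3, 42]
after L2 α=2/3: [527/3, 598/9, 526/3]
after L3 α=1: [73, 63, 190]
after L4 α=1/8: [191/2, 271/4, 1463/8]
after L5 α=1/3: [69, 151/2, 1967/12]
rounded: [69, 76, 164]

(2,1) stack=L1,L2,L3,L4,L5,L7; from [0,0,0]:
L1 α=1: [219, 125, 219]
L2 α=1/4: [383/2, 411/4, 813/4]
L3 α=1/3: [212, 697/6, 967/6]
L4 α=0: [212, 697/6, 967/6]
L5 α=1/2: [367/2, 1039/12, 2437/12]
L7 α=3/7: [1226/7, 2749/21, 4615/21]
= [175, 131, 220]

query (0,0) [L1,L2,L3,L4,L8,L9] — begin 0,0,0
+L1 (α=3/4) → [225/2, 447/4, 729/4]
+L2 (α=1) → [179, 241, 38]
+L3 (α=0) → [179, 241, 38]
+L4 (α=1/2) → [237/2, 381/2, 251/2]
+L8 (α=1/7) → [757/7, 1182/7, 778/7]
+L9 (α=1/2) → [949/7, 2869/14, 550/7]
→ [136, 205, 79]


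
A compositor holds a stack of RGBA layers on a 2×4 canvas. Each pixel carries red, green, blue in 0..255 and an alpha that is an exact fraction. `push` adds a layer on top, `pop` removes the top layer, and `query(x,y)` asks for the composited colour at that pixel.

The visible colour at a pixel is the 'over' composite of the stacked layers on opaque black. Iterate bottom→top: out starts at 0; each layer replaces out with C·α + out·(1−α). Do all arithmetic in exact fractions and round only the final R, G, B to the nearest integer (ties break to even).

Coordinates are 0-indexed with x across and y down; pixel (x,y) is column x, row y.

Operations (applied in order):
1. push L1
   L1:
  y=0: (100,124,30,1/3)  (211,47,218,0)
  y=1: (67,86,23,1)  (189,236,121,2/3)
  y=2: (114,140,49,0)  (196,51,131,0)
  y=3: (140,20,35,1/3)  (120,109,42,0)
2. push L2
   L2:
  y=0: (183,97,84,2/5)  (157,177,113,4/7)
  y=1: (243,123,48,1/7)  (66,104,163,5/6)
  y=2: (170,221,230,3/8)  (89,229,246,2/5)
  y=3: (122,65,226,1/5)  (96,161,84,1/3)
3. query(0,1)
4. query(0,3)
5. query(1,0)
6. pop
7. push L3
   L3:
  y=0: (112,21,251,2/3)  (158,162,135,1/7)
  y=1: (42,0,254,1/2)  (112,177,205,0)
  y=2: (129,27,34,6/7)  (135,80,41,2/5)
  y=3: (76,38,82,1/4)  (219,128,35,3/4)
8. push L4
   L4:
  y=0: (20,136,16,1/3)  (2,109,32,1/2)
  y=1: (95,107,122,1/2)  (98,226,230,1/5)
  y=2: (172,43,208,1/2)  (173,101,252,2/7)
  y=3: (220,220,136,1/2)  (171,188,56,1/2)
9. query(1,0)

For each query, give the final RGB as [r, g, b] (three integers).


(0,1) stack=L1,L2; from [0,0,0]:
+L1 (α=1) → [67, 86, 23]
+L2 (α=1/7) → [645/7, 639/7, 186/7]
rounded: [92, 91, 27]

(0,3) stack=L1,L2; from [0,0,0]:
+L1 (α=1/3) → [140/3, 20/3, 35/3]
+L2 (α=1/5) → [926/15, 55/3, 818/15]
→ [62, 18, 55]

query (1,0) [L1,L2] — begin 0,0,0
after L1 α=0: [0, 0, 0]
after L2 α=4/7: [628/7, 708/7, 452/7]
= [90, 101, 65]

at x=1,y=0 over L1,L3,L4:
after L1 α=0: [0, 0, 0]
after L3 α=1/7: [158/7, 162/7, 135/7]
after L4 α=1/2: [86/7, 925/14, 359/14]
→ [12, 66, 26]


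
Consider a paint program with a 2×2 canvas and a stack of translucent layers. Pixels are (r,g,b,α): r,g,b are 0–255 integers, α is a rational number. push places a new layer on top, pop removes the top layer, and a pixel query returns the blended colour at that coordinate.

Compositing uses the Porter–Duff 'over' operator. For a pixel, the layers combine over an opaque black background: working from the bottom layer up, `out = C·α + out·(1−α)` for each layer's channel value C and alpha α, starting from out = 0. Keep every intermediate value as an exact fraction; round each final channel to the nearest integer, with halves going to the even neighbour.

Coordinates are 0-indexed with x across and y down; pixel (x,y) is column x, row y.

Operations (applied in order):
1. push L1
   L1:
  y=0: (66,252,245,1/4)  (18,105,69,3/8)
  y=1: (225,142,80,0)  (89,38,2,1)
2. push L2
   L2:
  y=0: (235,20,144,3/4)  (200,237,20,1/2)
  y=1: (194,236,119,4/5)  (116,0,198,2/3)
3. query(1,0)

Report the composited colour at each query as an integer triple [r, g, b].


at x=1,y=0 over L1,L2:
+L1 (α=3/8) → [27/4, 315/8, 207/8]
+L2 (α=1/2) → [827/8, 2211/16, 367/16]
→ [103, 138, 23]


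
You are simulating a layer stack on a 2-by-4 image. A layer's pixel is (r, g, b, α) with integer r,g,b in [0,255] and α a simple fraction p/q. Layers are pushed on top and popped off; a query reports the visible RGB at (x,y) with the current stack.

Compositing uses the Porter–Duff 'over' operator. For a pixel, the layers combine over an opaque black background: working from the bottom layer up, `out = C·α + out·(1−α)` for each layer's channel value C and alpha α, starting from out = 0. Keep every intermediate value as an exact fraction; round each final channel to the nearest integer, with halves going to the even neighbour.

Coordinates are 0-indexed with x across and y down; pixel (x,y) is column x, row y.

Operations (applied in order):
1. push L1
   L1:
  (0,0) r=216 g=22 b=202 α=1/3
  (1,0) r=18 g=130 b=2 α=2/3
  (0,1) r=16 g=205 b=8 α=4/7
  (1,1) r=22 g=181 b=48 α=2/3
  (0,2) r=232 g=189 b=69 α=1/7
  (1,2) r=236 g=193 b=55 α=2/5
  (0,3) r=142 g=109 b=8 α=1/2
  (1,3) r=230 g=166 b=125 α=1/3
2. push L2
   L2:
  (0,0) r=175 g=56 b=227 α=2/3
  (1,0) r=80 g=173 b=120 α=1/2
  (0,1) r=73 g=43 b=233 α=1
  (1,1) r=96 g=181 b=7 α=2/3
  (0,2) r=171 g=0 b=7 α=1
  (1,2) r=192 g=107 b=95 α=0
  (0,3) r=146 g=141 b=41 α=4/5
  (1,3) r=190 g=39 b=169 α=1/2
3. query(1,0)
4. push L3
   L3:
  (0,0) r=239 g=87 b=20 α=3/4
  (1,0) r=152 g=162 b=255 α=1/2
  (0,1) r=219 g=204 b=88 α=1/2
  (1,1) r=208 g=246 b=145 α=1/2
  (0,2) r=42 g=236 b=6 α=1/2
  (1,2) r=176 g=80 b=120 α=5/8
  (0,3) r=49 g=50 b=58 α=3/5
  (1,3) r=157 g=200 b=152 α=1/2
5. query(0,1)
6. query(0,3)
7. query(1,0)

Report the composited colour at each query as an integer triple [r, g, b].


(1,0) stack=L1,L2; from [0,0,0]:
after L1 α=2/3: [12, 260/3, 4/3]
after L2 α=1/2: [46, 779/6, 182/3]
→ [46, 130, 61]

(0,1) stack=L1,L2,L3; from [0,0,0]:
after L1 α=4/7: [64/7, 820/7, 32/7]
after L2 α=1: [73, 43, 233]
after L3 α=1/2: [146, 247/2, 321/2]
→ [146, 124, 160]

at x=0,y=3 over L1,L2,L3:
L1 α=1/2: [71, 109/2, 4]
L2 α=4/5: [131, 1237/10, 168/5]
L3 α=3/5: [409/5, 1987/25, 1206/25]
rounded: [82, 79, 48]

at x=1,y=0 over L1,L2,L3:
+L1 (α=2/3) → [12, 260/3, 4/3]
+L2 (α=1/2) → [46, 779/6, 182/3]
+L3 (α=1/2) → [99, 1751/12, 947/6]
→ [99, 146, 158]


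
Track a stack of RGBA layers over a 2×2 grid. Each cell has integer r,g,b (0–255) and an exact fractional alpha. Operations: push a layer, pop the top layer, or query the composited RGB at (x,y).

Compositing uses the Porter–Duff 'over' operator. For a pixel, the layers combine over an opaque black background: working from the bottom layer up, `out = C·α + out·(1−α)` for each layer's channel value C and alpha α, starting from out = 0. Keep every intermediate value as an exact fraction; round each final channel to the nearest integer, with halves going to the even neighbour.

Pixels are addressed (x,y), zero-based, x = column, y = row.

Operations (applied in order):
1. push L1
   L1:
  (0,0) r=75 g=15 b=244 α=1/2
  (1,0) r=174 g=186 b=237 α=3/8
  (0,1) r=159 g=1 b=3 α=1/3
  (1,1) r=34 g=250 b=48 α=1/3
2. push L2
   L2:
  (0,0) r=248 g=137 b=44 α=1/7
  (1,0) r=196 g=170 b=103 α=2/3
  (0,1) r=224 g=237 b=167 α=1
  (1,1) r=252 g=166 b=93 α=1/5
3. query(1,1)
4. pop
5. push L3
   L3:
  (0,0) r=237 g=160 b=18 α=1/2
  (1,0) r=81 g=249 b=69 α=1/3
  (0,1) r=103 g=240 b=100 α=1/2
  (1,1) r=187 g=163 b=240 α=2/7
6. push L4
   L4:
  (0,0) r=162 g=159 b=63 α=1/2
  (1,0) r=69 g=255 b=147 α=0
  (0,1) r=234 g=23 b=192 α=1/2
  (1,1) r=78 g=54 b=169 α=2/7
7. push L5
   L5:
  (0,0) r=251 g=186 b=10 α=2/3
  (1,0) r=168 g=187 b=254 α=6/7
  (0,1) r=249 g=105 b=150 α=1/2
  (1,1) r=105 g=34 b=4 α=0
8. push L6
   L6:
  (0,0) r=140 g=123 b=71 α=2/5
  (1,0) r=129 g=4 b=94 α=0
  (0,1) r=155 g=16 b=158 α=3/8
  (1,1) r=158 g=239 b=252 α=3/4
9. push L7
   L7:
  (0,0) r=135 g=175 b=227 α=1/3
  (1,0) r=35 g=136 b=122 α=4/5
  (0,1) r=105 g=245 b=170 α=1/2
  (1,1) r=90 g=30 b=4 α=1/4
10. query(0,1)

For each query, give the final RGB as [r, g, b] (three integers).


(1,1) stack=L1,L2; from [0,0,0]:
+L1 (α=1/3) → [34/3, 250/3, 16]
+L2 (α=1/5) → [892/15, 1498/15, 157/5]
= [59, 100, 31]

at x=0,y=1 over L1,L3,L4,L5,L6,L7:
after L1 α=1/3: [53, 1/3, 1]
after L3 α=1/2: [78, 721/6, 101/2]
after L4 α=1/2: [156, 859/12, 485/4]
after L5 α=1/2: [405/2, 2119/24, 1085/8]
after L6 α=3/8: [2955/16, 11747/192, 9217/64]
after L7 α=1/2: [4635/32, 58787/384, 20097/128]
→ [145, 153, 157]


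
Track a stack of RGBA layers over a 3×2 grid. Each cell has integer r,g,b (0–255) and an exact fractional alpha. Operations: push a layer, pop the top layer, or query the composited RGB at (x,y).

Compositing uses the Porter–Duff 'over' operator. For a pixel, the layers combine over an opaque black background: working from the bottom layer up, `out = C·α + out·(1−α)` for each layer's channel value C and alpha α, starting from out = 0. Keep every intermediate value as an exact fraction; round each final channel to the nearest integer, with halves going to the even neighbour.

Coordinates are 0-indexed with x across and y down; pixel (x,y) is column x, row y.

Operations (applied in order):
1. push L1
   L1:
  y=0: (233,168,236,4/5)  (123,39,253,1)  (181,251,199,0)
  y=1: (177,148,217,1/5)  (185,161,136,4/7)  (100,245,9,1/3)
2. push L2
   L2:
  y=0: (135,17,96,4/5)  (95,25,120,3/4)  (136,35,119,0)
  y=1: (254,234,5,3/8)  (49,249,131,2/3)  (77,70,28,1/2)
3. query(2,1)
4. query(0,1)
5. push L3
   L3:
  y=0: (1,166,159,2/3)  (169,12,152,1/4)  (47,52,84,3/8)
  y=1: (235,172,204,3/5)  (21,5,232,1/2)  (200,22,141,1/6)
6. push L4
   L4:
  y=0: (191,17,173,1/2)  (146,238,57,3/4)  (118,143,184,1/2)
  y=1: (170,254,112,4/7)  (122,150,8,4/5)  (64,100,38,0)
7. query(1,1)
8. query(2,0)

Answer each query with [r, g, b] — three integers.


at x=2,y=1 over L1,L2:
after L1 α=1/3: [100/3, 245/3, 3]
after L2 α=1/2: [331/6, 455/6, 31/2]
rounded: [55, 76, 16]

query (0,1) [L1,L2] — begin 0,0,0
+L1 (α=1/5) → [177/5, 148/5, 217/5]
+L2 (α=3/8) → [939/8, 425/4, 29]
rounded: [117, 106, 29]

query (1,1) [L1,L2,L3,L4] — begin 0,0,0
after L1 α=4/7: [740/7, 92, 544/7]
after L2 α=2/3: [1426/21, 590/3, 2378/21]
after L3 α=1/2: [1867/42, 605/6, 3625/21]
after L4 α=4/5: [22363/210, 841/6, 4297/105]
= [106, 140, 41]

query (2,0) [L1,L2,L3,L4] — begin 0,0,0
L1 α=0: [0, 0, 0]
L2 α=0: [0, 0, 0]
L3 α=3/8: [141/8, 39/2, 63/2]
L4 α=1/2: [1085/16, 325/4, 431/4]
= [68, 81, 108]


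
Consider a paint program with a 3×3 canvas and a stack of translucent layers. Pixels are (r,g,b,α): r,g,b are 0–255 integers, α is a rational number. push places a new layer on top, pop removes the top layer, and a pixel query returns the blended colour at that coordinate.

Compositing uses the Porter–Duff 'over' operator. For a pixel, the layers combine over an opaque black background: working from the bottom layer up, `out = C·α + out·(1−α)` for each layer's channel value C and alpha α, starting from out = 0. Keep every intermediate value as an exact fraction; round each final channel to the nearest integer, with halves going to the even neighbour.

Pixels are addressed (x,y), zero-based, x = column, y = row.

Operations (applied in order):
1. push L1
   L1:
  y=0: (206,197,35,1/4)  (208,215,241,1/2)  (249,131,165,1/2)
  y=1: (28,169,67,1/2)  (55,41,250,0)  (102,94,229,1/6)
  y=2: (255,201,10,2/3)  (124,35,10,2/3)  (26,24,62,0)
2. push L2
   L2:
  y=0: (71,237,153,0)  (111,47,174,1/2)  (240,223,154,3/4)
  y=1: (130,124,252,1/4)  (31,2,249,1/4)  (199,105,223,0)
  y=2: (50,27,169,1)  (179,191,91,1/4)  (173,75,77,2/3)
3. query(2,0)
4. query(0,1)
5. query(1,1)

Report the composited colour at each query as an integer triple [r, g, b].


(2,0) stack=L1,L2; from [0,0,0]:
+L1 (α=1/2) → [249/2, 131/2, 165/2]
+L2 (α=3/4) → [1689/8, 1469/8, 1089/8]
→ [211, 184, 136]

query (0,1) [L1,L2] — begin 0,0,0
L1 α=1/2: [14, 169/2, 67/2]
L2 α=1/4: [43, 755/8, 705/8]
rounded: [43, 94, 88]

at x=1,y=1 over L1,L2:
L1 α=0: [0, 0, 0]
L2 α=1/4: [31/4, 1/2, 249/4]
rounded: [8, 0, 62]


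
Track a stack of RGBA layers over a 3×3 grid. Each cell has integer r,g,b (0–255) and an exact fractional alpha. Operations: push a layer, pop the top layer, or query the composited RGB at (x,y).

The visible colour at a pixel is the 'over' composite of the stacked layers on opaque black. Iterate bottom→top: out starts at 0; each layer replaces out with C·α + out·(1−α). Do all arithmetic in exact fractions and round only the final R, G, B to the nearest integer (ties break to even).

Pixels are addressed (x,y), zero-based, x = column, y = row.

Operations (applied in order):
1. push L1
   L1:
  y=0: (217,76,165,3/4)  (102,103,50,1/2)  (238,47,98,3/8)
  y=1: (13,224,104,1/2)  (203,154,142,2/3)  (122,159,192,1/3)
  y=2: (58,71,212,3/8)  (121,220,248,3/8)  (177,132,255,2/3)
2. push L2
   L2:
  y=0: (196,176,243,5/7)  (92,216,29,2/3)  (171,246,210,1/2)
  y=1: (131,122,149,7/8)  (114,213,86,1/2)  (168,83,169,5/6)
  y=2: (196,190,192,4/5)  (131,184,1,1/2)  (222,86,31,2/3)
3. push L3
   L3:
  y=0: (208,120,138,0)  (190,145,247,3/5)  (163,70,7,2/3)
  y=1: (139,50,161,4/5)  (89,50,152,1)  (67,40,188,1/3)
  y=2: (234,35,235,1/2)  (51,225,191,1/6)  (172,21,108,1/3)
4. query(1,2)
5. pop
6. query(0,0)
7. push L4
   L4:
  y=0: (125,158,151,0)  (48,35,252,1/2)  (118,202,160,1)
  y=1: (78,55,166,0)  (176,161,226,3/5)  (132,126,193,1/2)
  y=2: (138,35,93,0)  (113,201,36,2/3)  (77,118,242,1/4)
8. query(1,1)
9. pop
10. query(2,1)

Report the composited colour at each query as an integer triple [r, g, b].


(1,2) stack=L1,L2,L3; from [0,0,0]:
+L1 (α=3/8) → [363/8, 165/2, 93]
+L2 (α=1/2) → [1411/16, 533/4, 47]
+L3 (α=1/6) → [7871/96, 3565/24, 71]
→ [82, 149, 71]

(0,0) stack=L1,L2; from [0,0,0]:
after L1 α=3/4: [651/4, 57, 495/4]
after L2 α=5/7: [373/2, 142, 2925/14]
rounded: [186, 142, 209]

query (1,1) [L1,L2,L4] — begin 0,0,0
after L1 α=2/3: [406/3, 308/3, 284/3]
after L2 α=1/2: [374/3, 947/6, 271/3]
after L4 α=3/5: [2332/15, 2396/15, 2576/15]
→ [155, 160, 172]

(2,1) stack=L1,L2; from [0,0,0]:
+L1 (α=1/3) → [122/3, 53, 64]
+L2 (α=5/6) → [1321/9, 78, 303/2]
= [147, 78, 152]


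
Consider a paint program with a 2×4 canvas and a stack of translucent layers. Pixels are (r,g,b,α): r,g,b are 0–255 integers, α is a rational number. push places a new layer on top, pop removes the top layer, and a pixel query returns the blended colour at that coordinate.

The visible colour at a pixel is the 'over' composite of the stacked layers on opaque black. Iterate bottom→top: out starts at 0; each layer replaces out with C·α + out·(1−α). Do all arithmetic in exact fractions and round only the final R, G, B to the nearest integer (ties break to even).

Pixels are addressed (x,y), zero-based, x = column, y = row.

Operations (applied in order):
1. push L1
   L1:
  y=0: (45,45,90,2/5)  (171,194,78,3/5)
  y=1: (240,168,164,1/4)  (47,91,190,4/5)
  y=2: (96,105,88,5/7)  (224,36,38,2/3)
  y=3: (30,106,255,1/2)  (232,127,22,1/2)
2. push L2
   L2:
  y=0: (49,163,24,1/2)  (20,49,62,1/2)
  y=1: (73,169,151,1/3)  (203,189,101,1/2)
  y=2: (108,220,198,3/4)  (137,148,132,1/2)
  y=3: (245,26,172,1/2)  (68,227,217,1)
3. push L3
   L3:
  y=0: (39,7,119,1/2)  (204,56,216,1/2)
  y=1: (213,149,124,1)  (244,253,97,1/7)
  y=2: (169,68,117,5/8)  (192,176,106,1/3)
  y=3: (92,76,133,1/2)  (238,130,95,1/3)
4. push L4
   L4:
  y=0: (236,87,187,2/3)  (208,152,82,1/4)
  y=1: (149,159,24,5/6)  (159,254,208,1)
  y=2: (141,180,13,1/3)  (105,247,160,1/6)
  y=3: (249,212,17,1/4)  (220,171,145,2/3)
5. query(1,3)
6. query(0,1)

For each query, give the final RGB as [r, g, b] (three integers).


query (1,3) [L1,L2,L3,L4] — begin 0,0,0
L1 α=1/2: [116, 127/2, 11]
L2 α=1: [68, 227, 217]
L3 α=1/3: [374/3, 584/3, 529/3]
L4 α=2/3: [1694/9, 1610/9, 1399/9]
→ [188, 179, 155]

at x=0,y=1 over L1,L2,L3,L4:
after L1 α=1/4: [60, 42, 41]
after L2 α=1/3: [193/3, 253/3, 233/3]
after L3 α=1: [213, 149, 124]
after L4 α=5/6: [479/3, 472/3, 122/3]
→ [160, 157, 41]


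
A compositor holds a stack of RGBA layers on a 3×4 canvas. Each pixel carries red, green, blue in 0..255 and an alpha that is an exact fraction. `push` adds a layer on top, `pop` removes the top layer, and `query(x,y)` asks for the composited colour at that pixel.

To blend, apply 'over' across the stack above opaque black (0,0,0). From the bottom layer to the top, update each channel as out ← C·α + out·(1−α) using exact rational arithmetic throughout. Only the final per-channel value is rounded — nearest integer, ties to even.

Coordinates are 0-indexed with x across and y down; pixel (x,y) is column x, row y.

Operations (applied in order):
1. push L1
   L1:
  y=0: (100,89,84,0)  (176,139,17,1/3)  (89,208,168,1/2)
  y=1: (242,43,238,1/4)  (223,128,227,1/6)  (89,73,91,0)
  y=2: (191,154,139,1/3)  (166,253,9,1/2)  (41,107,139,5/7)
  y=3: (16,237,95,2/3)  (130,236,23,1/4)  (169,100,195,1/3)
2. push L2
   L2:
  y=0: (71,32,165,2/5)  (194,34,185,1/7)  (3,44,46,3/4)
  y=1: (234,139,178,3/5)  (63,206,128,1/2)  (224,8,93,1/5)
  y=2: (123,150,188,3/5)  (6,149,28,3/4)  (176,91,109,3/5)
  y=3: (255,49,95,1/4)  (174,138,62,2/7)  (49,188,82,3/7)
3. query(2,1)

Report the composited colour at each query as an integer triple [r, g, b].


query (2,1) [L1,L2] — begin 0,0,0
after L1 α=0: [0, 0, 0]
after L2 α=1/5: [224/5, 8/5, 93/5]
= [45, 2, 19]


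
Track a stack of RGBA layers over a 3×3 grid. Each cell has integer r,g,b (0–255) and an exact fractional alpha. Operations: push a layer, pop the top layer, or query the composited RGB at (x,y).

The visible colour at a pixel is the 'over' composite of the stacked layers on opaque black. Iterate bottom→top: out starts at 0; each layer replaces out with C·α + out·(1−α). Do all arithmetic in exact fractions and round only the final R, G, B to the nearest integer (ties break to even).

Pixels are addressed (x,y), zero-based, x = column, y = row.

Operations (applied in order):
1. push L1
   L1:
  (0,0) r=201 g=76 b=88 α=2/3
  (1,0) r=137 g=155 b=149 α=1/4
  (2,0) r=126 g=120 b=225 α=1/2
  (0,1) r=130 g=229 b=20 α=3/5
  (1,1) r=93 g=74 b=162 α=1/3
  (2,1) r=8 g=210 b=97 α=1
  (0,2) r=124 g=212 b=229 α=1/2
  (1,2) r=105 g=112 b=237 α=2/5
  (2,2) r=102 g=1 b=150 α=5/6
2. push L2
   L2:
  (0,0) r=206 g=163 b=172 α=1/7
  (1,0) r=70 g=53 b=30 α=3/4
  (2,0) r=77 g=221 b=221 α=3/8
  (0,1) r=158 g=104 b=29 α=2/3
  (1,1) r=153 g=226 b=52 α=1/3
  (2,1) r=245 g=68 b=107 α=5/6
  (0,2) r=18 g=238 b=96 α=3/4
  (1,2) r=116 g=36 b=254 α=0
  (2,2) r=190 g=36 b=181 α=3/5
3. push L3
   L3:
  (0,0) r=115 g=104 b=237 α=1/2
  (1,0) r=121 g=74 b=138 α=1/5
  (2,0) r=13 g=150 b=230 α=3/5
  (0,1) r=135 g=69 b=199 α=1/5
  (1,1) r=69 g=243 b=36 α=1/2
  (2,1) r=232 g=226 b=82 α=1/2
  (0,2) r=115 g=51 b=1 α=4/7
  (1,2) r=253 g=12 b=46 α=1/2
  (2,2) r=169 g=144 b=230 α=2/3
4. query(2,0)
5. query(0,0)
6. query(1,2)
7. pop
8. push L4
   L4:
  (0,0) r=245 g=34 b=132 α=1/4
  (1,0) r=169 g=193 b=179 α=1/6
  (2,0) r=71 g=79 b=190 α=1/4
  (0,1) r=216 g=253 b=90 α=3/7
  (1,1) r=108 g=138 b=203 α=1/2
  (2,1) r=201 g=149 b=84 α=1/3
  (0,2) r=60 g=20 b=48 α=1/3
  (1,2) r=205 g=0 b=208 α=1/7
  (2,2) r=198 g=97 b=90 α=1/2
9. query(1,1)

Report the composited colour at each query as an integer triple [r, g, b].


(2,0) stack=L1,L2,L3; from [0,0,0]:
+L1 (α=1/2) → [63, 60, 225/2]
+L2 (α=3/8) → [273/4, 963/8, 2451/16]
+L3 (α=3/5) → [351/10, 2763/20, 7971/40]
= [35, 138, 199]

at x=0,y=0 over L1,L2,L3:
L1 α=2/3: [134, 152/3, 176/3]
L2 α=1/7: [1010/7, 467/7, 524/7]
L3 α=1/2: [1815/14, 1195/14, 2183/14]
→ [130, 85, 156]

query (1,2) [L1,L2,L3] — begin 0,0,0
L1 α=2/5: [42, 224/5, 474/5]
L2 α=0: [42, 224/5, 474/5]
L3 α=1/2: [295/2, 142/5, 352/5]
= [148, 28, 70]

query (1,1) [L1,L2,L4] — begin 0,0,0
+L1 (α=1/3) → [31, 74/3, 54]
+L2 (α=1/3) → [215/3, 826/9, 160/3]
+L4 (α=1/2) → [539/6, 1034/9, 769/6]
rounded: [90, 115, 128]


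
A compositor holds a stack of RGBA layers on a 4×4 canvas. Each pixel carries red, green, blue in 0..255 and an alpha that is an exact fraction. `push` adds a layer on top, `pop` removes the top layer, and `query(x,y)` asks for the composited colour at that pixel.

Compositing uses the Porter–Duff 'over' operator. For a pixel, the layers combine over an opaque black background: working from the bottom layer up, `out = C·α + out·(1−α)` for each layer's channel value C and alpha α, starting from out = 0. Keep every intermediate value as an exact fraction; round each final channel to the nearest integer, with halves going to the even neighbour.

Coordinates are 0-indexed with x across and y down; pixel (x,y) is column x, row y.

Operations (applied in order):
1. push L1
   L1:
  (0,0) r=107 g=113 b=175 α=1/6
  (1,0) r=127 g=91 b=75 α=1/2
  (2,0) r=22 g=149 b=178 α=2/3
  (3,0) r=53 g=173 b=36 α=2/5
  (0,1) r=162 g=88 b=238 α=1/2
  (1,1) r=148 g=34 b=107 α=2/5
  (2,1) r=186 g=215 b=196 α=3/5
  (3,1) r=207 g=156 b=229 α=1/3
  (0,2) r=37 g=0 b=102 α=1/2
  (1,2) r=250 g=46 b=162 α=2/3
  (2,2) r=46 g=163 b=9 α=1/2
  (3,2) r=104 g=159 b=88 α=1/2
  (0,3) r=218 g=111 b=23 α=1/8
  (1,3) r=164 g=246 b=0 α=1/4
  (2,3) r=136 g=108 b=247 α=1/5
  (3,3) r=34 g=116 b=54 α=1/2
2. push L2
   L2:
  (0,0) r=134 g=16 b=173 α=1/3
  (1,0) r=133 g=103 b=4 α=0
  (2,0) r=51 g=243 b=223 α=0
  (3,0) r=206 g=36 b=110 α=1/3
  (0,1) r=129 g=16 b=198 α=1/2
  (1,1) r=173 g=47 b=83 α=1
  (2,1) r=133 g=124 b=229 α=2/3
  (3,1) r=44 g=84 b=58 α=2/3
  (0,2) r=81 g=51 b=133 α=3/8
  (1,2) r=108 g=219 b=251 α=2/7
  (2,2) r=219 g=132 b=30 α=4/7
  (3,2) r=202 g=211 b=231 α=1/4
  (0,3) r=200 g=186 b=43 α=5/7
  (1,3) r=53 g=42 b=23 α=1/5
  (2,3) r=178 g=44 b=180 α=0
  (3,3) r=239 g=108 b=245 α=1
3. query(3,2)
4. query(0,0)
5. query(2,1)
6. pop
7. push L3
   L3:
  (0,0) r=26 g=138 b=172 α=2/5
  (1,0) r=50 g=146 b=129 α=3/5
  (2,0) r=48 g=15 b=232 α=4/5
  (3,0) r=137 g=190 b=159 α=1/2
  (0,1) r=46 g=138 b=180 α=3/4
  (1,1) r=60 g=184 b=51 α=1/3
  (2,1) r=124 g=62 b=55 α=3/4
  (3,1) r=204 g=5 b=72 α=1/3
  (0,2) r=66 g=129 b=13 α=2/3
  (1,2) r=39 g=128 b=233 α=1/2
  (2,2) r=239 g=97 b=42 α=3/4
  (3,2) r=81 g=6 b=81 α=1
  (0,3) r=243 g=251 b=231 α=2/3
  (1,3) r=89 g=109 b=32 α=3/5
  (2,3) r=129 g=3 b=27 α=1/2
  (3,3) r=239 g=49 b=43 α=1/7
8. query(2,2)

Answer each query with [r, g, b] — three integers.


at x=3,y=2 over L1,L2:
L1 α=1/2: [52, 159/2, 44]
L2 α=1/4: [179/2, 899/8, 363/4]
= [90, 112, 91]

at x=0,y=0 over L1,L2:
+L1 (α=1/6) → [107/6, 113/6, 175/6]
+L2 (α=1/3) → [509/9, 161/9, 694/9]
rounded: [57, 18, 77]

at x=2,y=1 over L1,L2:
after L1 α=3/5: [558/5, 129, 588/5]
after L2 α=2/3: [1888/15, 377/3, 2878/15]
= [126, 126, 192]

query (2,2) [L1,L3] — begin 0,0,0
after L1 α=1/2: [23, 163/2, 9/2]
after L3 α=3/4: [185, 745/8, 261/8]
rounded: [185, 93, 33]


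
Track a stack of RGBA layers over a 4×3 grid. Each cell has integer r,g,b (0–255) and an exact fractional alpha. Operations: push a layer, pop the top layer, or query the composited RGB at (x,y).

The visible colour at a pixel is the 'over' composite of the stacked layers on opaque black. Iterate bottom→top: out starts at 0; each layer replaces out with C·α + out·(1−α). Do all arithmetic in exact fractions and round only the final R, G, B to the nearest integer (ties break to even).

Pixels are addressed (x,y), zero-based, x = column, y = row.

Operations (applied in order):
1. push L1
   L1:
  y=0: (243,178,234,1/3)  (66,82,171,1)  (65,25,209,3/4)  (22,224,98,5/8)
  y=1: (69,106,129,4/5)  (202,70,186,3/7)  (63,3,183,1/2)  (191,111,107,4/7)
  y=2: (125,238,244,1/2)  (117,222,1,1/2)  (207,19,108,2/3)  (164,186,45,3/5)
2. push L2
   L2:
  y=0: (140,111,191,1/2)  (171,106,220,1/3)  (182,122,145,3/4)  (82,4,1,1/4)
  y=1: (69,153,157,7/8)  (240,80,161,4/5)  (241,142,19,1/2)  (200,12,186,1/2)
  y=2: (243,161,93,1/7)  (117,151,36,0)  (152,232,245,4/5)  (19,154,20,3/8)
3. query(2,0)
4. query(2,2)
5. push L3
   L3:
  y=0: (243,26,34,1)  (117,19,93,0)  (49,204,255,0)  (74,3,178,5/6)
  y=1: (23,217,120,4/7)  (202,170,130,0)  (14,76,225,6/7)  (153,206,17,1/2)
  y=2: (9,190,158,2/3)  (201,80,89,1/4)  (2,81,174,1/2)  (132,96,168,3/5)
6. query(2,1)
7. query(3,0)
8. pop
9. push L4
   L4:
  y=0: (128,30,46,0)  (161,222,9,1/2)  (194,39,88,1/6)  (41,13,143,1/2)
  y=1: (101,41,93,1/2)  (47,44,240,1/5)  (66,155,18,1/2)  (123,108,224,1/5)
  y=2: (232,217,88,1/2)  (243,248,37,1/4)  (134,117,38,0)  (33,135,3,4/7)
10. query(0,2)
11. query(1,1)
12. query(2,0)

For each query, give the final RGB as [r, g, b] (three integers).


at x=2,y=0 over L1,L2:
after L1 α=3/4: [195/4, 75/4, 627/4]
after L2 α=3/4: [2379/16, 1539/16, 2367/16]
→ [149, 96, 148]

(2,2) stack=L1,L2; from [0,0,0]:
+L1 (α=2/3) → [138, 38/3, 72]
+L2 (α=4/5) → [746/5, 2822/15, 1052/5]
= [149, 188, 210]

at x=2,y=1 over L1,L2,L3:
after L1 α=1/2: [63/2, 3/2, 183/2]
after L2 α=1/2: [545/4, 287/4, 221/4]
after L3 α=6/7: [881/28, 2111/28, 803/4]
rounded: [31, 75, 201]

at x=3,y=0 over L1,L2,L3:
+L1 (α=5/8) → [55/4, 140, 245/4]
+L2 (α=1/4) → [493/16, 106, 739/16]
+L3 (α=5/6) → [6413/96, 121/6, 4993/32]
= [67, 20, 156]

(0,2) stack=L1,L2,L4; from [0,0,0]:
L1 α=1/2: [125/2, 119, 122]
L2 α=1/7: [618/7, 125, 825/7]
L4 α=1/2: [1121/7, 171, 1441/14]
rounded: [160, 171, 103]

(1,1) stack=L1,L2,L4; from [0,0,0]:
+L1 (α=3/7) → [606/7, 30, 558/7]
+L2 (α=4/5) → [7326/35, 70, 5066/35]
+L4 (α=1/5) → [30949/175, 324/5, 28664/175]
rounded: [177, 65, 164]

query (2,0) [L1,L2,L4] — begin 0,0,0
after L1 α=3/4: [195/4, 75/4, 627/4]
after L2 α=3/4: [2379/16, 1539/16, 2367/16]
after L4 α=1/6: [14999/96, 2773/32, 13243/96]
rounded: [156, 87, 138]


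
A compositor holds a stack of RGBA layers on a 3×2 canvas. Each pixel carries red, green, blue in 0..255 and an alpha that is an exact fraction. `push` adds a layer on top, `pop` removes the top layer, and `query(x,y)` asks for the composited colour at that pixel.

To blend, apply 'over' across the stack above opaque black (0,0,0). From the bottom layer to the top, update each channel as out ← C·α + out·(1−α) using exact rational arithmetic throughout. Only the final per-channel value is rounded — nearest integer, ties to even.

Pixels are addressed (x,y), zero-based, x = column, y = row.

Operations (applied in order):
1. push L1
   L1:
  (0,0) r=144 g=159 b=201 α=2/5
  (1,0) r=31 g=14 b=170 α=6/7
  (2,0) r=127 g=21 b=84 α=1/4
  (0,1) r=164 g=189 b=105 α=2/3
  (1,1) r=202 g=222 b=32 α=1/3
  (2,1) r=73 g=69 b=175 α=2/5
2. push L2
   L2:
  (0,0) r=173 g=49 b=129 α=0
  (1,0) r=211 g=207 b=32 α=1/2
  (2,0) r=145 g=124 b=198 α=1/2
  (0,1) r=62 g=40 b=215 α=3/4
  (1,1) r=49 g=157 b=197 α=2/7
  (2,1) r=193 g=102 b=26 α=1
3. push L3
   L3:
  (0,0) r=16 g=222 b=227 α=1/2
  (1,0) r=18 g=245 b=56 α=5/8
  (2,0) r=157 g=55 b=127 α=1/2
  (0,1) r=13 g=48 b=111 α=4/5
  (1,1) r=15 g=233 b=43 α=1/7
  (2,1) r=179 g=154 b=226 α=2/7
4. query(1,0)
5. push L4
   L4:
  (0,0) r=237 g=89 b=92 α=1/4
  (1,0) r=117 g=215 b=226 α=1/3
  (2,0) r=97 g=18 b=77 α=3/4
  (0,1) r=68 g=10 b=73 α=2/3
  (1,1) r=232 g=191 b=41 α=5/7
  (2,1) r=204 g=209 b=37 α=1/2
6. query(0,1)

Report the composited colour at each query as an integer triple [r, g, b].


query (1,0) [L1,L2,L3] — begin 0,0,0
L1 α=6/7: [186/7, 12, 1020/7]
L2 α=1/2: [1663/14, 219/2, 622/7]
L3 α=5/8: [6249/112, 3107/16, 1913/28]
→ [56, 194, 68]

at x=0,y=1 over L1,L2,L3,L4:
+L1 (α=2/3) → [328/3, 126, 70]
+L2 (α=3/4) → [443/6, 123/2, 715/4]
+L3 (α=4/5) → [151/6, 507/10, 2491/20]
+L4 (α=2/3) → [967/18, 707/30, 5411/60]
→ [54, 24, 90]


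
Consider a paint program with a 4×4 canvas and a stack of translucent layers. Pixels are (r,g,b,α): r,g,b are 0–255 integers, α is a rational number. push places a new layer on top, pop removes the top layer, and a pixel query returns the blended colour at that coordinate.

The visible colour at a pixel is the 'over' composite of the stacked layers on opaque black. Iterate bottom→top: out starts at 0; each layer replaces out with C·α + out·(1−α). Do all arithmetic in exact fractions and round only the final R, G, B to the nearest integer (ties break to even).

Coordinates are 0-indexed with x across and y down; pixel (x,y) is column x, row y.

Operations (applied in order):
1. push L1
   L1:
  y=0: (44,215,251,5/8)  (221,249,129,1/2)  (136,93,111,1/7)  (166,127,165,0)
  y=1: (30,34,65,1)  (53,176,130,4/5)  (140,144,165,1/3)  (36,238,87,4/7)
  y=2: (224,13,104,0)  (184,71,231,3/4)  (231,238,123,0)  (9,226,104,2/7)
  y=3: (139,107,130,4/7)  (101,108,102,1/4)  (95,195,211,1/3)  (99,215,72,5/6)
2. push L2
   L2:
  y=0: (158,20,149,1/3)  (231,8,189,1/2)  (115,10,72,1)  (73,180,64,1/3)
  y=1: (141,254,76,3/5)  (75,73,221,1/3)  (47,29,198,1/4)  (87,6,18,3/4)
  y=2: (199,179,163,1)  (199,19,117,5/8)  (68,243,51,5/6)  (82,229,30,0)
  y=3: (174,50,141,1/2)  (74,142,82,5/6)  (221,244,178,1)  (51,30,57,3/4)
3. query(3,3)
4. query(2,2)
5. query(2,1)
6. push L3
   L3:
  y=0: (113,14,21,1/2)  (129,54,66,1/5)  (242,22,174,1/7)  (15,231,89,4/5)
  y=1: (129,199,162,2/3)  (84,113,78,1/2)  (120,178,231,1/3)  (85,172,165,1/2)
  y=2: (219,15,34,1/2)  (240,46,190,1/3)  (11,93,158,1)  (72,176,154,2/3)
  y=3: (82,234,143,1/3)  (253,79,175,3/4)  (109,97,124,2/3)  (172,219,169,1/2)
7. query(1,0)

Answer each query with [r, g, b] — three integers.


at x=3,y=3 over L1,L2:
L1 α=5/6: [165/2, 1075/6, 60]
L2 α=3/4: [471/8, 1615/24, 231/4]
→ [59, 67, 58]

(2,2) stack=L1,L2; from [0,0,0]:
L1 α=0: [0, 0, 0]
L2 α=5/6: [170/3, 405/2, 85/2]
→ [57, 202, 42]

query (2,1) [L1,L2] — begin 0,0,0
after L1 α=1/3: [140/3, 48, 55]
after L2 α=1/4: [187/4, 173/4, 363/4]
→ [47, 43, 91]

query (1,0) [L1,L2,L3] — begin 0,0,0
+L1 (α=1/2) → [221/2, 249/2, 129/2]
+L2 (α=1/2) → [683/4, 265/4, 507/4]
+L3 (α=1/5) → [812/5, 319/5, 573/5]
rounded: [162, 64, 115]


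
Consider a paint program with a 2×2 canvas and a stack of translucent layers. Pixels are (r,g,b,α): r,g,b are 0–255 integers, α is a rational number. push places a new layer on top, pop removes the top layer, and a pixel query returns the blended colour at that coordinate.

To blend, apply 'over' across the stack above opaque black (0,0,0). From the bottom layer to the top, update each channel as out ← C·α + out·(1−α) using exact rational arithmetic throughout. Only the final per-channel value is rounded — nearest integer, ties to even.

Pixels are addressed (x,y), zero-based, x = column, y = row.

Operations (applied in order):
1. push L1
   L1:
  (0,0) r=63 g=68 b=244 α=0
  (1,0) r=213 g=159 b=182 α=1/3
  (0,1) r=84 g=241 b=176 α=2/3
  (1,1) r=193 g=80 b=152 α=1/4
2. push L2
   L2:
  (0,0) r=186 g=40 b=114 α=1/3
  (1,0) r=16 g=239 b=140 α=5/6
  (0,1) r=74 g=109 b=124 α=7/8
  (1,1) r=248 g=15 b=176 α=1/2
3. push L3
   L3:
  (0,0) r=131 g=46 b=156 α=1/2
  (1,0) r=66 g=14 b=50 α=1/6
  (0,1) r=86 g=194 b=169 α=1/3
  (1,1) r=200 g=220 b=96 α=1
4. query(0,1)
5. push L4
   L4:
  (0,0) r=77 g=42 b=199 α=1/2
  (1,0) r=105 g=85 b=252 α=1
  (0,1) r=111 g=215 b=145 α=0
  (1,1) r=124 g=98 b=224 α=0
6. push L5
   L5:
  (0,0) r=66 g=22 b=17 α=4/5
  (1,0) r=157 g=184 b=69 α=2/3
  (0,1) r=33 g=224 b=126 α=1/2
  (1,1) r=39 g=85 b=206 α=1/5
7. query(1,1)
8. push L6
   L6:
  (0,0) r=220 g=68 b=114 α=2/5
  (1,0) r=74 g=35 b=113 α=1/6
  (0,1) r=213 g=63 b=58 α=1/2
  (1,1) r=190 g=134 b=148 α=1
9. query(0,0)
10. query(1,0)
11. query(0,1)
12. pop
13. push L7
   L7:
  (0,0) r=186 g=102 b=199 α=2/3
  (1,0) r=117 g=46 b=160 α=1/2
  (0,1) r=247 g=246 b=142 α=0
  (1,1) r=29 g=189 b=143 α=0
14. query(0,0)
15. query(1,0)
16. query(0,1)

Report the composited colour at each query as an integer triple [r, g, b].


at x=0,y=1 over L1,L2,L3:
L1 α=2/3: [56, 482/3, 352/3]
L2 α=7/8: [287/4, 2771/24, 739/6]
L3 α=1/3: [153/2, 5099/36, 1246/9]
→ [76, 142, 138]

at x=1,y=1 over L1,L2,L3,L4,L5:
+L1 (α=1/4) → [193/4, 20, 38]
+L2 (α=1/2) → [1185/8, 35/2, 107]
+L3 (α=1) → [200, 220, 96]
+L4 (α=0) → [200, 220, 96]
+L5 (α=1/5) → [839/5, 193, 118]
= [168, 193, 118]

(0,0) stack=L1,L2,L3,L4,L5,L6; from [0,0,0]:
L1 α=0: [0, 0, 0]
L2 α=1/3: [62, 40/3, 38]
L3 α=1/2: [193/2, 89/3, 97]
L4 α=1/2: [347/4, 215/6, 148]
L5 α=4/5: [1403/20, 743/30, 216/5]
L6 α=2/5: [13009/100, 2103/50, 1788/25]
= [130, 42, 72]

(1,0) stack=L1,L2,L3,L4,L5,L6; from [0,0,0]:
L1 α=1/3: [71, 53, 182/3]
L2 α=5/6: [151/6, 208, 1141/9]
L3 α=1/6: [1151/36, 527/3, 6155/54]
L4 α=1: [105, 85, 252]
L5 α=2/3: [419/3, 151, 130]
L6 α=1/6: [2317/18, 395/3, 763/6]
→ [129, 132, 127]

query (0,1) [L1,L2,L3,L4,L5,L6] — begin 0,0,0
+L1 (α=2/3) → [56, 482/3, 352/3]
+L2 (α=7/8) → [287/4, 2771/24, 739/6]
+L3 (α=1/3) → [153/2, 5099/36, 1246/9]
+L4 (α=0) → [153/2, 5099/36, 1246/9]
+L5 (α=1/2) → [219/4, 13163/72, 1190/9]
+L6 (α=1/2) → [1071/8, 17699/144, 856/9]
rounded: [134, 123, 95]

at x=0,y=0 over L1,L2,L3,L4,L5,L7:
L1 α=0: [0, 0, 0]
L2 α=1/3: [62, 40/3, 38]
L3 α=1/2: [193/2, 89/3, 97]
L4 α=1/2: [347/4, 215/6, 148]
L5 α=4/5: [1403/20, 743/30, 216/5]
L7 α=2/3: [8843/60, 6863/90, 2206/15]
→ [147, 76, 147]

(1,0) stack=L1,L2,L3,L4,L5,L7; from [0,0,0]:
after L1 α=1/3: [71, 53, 182/3]
after L2 α=5/6: [151/6, 208, 1141/9]
after L3 α=1/6: [1151/36, 527/3, 6155/54]
after L4 α=1: [105, 85, 252]
after L5 α=2/3: [419/3, 151, 130]
after L7 α=1/2: [385/3, 197/2, 145]
= [128, 98, 145]

at x=0,y=1 over L1,L2,L3,L4,L5,L7:
+L1 (α=2/3) → [56, 482/3, 352/3]
+L2 (α=7/8) → [287/4, 2771/24, 739/6]
+L3 (α=1/3) → [153/2, 5099/36, 1246/9]
+L4 (α=0) → [153/2, 5099/36, 1246/9]
+L5 (α=1/2) → [219/4, 13163/72, 1190/9]
+L7 (α=0) → [219/4, 13163/72, 1190/9]
→ [55, 183, 132]


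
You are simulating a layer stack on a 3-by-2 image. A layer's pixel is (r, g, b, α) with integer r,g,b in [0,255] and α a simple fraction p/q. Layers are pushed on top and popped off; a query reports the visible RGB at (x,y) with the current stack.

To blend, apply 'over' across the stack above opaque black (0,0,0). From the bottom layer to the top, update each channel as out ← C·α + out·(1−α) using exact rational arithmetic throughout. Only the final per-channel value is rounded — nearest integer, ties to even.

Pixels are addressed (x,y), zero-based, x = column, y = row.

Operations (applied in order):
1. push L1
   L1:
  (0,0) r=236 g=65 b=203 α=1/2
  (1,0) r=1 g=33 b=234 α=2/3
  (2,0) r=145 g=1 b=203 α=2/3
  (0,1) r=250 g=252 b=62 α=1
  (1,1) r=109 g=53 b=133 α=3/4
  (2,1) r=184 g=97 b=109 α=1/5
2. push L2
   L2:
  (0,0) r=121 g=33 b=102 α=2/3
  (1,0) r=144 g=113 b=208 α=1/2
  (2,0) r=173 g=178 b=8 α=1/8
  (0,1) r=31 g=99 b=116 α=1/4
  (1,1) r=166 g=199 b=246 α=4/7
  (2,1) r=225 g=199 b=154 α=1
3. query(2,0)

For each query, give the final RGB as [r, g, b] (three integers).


(2,0) stack=L1,L2; from [0,0,0]:
+L1 (α=2/3) → [290/3, 2/3, 406/3]
+L2 (α=1/8) → [2549/24, 137/6, 1433/12]
= [106, 23, 119]


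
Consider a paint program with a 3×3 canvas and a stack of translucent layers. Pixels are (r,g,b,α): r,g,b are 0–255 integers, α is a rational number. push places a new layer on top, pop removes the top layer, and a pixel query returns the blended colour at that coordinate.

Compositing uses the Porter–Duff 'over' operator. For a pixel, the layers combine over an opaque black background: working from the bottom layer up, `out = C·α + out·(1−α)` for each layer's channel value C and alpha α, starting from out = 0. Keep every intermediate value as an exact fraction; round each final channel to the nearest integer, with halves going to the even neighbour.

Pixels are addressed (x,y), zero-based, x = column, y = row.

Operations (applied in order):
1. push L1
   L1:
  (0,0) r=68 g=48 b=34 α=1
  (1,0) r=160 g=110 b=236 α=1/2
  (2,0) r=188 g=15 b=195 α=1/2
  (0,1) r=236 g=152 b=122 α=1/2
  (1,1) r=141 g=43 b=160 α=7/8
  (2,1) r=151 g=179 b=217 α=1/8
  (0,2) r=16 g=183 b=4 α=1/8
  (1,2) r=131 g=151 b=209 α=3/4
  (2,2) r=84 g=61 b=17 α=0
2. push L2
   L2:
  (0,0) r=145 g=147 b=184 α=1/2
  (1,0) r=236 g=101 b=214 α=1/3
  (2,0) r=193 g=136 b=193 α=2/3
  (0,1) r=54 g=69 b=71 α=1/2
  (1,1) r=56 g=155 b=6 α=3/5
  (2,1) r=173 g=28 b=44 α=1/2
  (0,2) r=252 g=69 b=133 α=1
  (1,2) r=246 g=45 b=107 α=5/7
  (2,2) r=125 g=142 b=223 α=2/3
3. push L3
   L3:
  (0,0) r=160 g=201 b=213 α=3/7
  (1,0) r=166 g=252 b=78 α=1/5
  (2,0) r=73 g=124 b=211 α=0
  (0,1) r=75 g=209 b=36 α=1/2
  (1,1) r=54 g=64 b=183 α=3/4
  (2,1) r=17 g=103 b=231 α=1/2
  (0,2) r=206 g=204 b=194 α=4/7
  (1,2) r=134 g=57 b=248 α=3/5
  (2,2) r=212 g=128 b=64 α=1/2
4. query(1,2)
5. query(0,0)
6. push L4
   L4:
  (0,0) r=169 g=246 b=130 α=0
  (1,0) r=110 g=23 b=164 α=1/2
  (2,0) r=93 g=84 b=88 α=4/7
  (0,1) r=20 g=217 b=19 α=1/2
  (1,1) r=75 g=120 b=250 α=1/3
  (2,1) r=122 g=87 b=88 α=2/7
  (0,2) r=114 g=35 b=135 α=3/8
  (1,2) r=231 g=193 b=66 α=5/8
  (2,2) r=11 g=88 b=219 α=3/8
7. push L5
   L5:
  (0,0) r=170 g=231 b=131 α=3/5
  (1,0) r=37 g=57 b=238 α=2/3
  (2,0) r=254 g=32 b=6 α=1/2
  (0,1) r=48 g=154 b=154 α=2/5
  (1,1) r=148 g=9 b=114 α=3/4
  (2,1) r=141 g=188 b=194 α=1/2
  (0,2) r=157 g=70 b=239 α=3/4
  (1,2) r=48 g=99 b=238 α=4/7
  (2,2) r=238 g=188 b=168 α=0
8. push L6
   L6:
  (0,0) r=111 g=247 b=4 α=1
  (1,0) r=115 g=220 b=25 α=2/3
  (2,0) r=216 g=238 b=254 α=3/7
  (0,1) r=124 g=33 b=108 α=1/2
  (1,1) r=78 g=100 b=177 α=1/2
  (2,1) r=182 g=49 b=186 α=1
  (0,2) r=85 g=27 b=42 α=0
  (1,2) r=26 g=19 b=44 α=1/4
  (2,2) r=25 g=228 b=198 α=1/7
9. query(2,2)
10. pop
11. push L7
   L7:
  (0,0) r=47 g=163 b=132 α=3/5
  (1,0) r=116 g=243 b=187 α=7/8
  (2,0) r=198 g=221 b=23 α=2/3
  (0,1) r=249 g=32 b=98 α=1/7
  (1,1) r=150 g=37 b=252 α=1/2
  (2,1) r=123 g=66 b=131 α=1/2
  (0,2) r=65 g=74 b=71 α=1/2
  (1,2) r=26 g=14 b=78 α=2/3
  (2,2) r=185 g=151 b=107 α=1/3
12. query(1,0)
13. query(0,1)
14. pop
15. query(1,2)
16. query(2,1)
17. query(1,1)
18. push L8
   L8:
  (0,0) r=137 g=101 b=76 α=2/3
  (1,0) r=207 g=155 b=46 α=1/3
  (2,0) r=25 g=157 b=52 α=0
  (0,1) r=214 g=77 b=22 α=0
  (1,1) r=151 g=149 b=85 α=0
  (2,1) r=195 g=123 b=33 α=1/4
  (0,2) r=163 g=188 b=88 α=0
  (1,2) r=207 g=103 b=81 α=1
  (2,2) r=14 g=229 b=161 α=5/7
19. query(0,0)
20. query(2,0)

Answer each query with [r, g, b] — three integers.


(1,2) stack=L1,L2,L3; from [0,0,0]:
after L1 α=3/4: [393/4, 453/4, 627/4]
after L2 α=5/7: [2853/14, 129/2, 1697/14]
after L3 α=3/5: [5667/35, 60, 1381/7]
rounded: [162, 60, 197]

at x=0,y=0 over L1,L2,L3:
+L1 (α=1) → [68, 48, 34]
+L2 (α=1/2) → [213/2, 195/2, 109]
+L3 (α=3/7) → [906/7, 993/7, 1075/7]
= [129, 142, 154]

(2,2) stack=L1,L2,L3,L4,L5,L6; from [0,0,0]:
after L1 α=0: [0, 0, 0]
after L2 α=2/3: [250/3, 284/3, 446/3]
after L3 α=1/2: [443/3, 334/3, 319/3]
after L4 α=3/8: [1157/12, 1231/12, 1783/12]
after L5 α=0: [1157/12, 1231/12, 1783/12]
after L6 α=1/7: [1207/14, 241/2, 2179/14]
= [86, 120, 156]

query (1,0) [L1,L2,L3,L4,L5,L7] — begin 0,0,0
+L1 (α=1/2) → [80, 55, 118]
+L2 (α=1/3) → [132, 211/3, 150]
+L3 (α=1/5) → [694/5, 320/3, 678/5]
+L4 (α=1/2) → [622/5, 389/6, 749/5]
+L5 (α=2/3) → [992/15, 1073/18, 1043/5]
+L7 (α=7/8) → [3293/30, 31691/144, 1897/10]
rounded: [110, 220, 190]

at x=0,y=1 over L1,L2,L3,L4,L5,L7:
L1 α=1/2: [118, 76, 61]
L2 α=1/2: [86, 145/2, 66]
L3 α=1/2: [161/2, 563/4, 51]
L4 α=1/2: [201/4, 1431/8, 35]
L5 α=2/5: [987/20, 6757/40, 413/5]
L7 α=1/7: [5451/70, 20911/140, 424/5]
→ [78, 149, 85]

at x=1,y=2 over L1,L2,L3,L4,L5:
after L1 α=3/4: [393/4, 453/4, 627/4]
after L2 α=5/7: [2853/14, 129/2, 1697/14]
after L3 α=3/5: [5667/35, 60, 1381/7]
after L4 α=5/8: [28713/140, 1145/8, 6453/56]
after L5 α=4/7: [113019/980, 6603/56, 72671/392]
→ [115, 118, 185]

query (2,1) [L1,L2,L3,L4,L5] — begin 0,0,0
after L1 α=1/8: [151/8, 179/8, 217/8]
after L2 α=1/2: [1535/16, 403/16, 569/16]
after L3 α=1/2: [1807/32, 2051/32, 4265/32]
after L4 α=2/7: [16843/224, 15823/224, 3851/32]
after L5 α=1/2: [48427/448, 57935/448, 10059/64]
→ [108, 129, 157]

query (1,1) [L1,L2,L3,L4,L5] — begin 0,0,0
after L1 α=7/8: [987/8, 301/8, 140]
after L2 α=3/5: [1659/20, 2161/20, 298/5]
after L3 α=3/4: [4899/80, 6001/80, 3043/20]
after L4 α=1/3: [2633/40, 10801/120, 5543/30]
after L5 α=3/4: [20393/160, 14041/480, 15803/120]
rounded: [127, 29, 132]

at x=0,y=0 over L1,L2,L3,L4,L5,L8:
+L1 (α=1) → [68, 48, 34]
+L2 (α=1/2) → [213/2, 195/2, 109]
+L3 (α=3/7) → [906/7, 993/7, 1075/7]
+L4 (α=0) → [906/7, 993/7, 1075/7]
+L5 (α=3/5) → [5382/35, 6837/35, 4901/35]
+L8 (α=2/3) → [14972/105, 13907/105, 3407/35]
rounded: [143, 132, 97]

at x=2,y=0 over L1,L2,L3,L4,L5,L8:
after L1 α=1/2: [94, 15/2, 195/2]
after L2 α=2/3: [160, 559/6, 967/6]
after L3 α=0: [160, 559/6, 967/6]
after L4 α=4/7: [852/7, 1231/14, 1671/14]
after L5 α=1/2: [1315/7, 1679/28, 1755/28]
after L8 α=0: [1315/7, 1679/28, 1755/28]
= [188, 60, 63]
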